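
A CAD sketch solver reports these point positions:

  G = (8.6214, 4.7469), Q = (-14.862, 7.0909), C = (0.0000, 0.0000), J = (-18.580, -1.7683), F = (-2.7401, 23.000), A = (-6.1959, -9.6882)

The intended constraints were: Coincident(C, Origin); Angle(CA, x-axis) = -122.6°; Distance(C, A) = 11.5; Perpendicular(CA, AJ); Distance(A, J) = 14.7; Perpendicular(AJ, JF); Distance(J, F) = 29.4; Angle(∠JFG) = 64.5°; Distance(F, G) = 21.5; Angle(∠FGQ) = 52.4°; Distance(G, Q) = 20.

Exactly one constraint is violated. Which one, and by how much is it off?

Distance(G, Q) = 20 — off by 3.60.

C = (0.00, 0.00) ✓; CA at -122.6° ✓; |CA| = 11.50 ✓; ∠(CA, AJ) = 90.00° ✓; |AJ| = 14.70 ✓; ∠(AJ, JF) = 90.00° ✓; |JF| = 29.40 ✓; ∠JFG = 64.50° ✓; |FG| = 21.50 ✓; ∠FGQ = 52.40° ✓; |GQ| = 23.60 ✗.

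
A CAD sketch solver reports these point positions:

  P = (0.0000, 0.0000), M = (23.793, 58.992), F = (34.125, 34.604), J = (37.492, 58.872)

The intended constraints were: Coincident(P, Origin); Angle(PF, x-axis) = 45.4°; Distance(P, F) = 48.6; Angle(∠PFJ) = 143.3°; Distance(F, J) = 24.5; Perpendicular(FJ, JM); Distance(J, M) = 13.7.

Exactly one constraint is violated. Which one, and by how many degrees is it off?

Perpendicular(FJ, JM) — off by 7.40°.

P = (0.00, 0.00) ✓; PF at 45.40° ✓; |PF| = 48.60 ✓; ∠PFJ = 143.3° ✓; |FJ| = 24.50 ✓; ∠(FJ, JM) = 97.40° ✗; |JM| = 13.70 ✓.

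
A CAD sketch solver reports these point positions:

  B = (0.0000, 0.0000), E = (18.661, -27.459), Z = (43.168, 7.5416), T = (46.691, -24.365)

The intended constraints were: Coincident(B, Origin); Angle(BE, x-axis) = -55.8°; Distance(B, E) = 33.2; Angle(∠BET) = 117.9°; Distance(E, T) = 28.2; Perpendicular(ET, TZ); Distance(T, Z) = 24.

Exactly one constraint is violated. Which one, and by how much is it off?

Distance(T, Z) = 24 — off by 8.10.

B = (0.00, 0.00) ✓; BE at -55.80° ✓; |BE| = 33.20 ✓; ∠BET = 117.9° ✓; |ET| = 28.20 ✓; ∠(ET, TZ) = 90.00° ✓; |TZ| = 32.10 ✗.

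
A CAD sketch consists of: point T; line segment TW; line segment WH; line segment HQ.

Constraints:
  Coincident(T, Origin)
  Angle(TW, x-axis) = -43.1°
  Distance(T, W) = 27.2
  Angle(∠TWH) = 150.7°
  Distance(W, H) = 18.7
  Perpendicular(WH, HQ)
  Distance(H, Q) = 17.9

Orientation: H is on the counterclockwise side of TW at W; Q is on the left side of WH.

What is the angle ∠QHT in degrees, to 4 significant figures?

72.58°

∠TWH = 150.7°, so WH runs at -43.1° + (180° − 150.7°) = -13.80° from the x-axis; with |WH| = 18.7, H = W + 18.7·(cos -13.80°, sin -13.80°) = (38.02, -23.05). WH is perpendicular to HQ; with |HQ| = 17.9 on the left of WH, Q = H + 17.9·(0.2385, 0.9711) = (42.29, -5.662). Then cos ∠QHT = HQ·HT / (|HQ||HT|), giving 72.58°.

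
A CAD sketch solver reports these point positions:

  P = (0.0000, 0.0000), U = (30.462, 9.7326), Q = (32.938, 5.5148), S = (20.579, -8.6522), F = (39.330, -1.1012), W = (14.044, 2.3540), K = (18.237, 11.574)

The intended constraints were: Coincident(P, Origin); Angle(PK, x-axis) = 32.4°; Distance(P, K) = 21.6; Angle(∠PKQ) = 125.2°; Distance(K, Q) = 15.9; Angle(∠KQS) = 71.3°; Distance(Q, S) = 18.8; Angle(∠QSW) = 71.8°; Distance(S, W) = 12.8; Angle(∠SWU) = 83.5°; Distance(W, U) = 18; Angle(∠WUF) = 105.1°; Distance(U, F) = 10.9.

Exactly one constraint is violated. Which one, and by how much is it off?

Distance(U, F) = 10.9 — off by 3.10.

P = (0.00, 0.00) ✓; PK at 32.40° ✓; |PK| = 21.60 ✓; ∠PKQ = 125.2° ✓; |KQ| = 15.90 ✓; ∠KQS = 71.30° ✓; |QS| = 18.80 ✓; ∠QSW = 71.80° ✓; |SW| = 12.80 ✓; ∠SWU = 83.50° ✓; |WU| = 18.00 ✓; ∠WUF = 105.1° ✓; |UF| = 14.00 ✗.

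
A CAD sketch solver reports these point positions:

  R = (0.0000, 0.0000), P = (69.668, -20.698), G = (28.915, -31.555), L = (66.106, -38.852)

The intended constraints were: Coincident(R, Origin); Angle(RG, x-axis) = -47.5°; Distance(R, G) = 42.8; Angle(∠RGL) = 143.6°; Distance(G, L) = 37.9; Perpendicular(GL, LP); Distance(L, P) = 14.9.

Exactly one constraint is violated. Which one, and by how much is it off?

Distance(L, P) = 14.9 — off by 3.60.

R = (0.00, 0.00) ✓; RG at -47.50° ✓; |RG| = 42.80 ✓; ∠RGL = 143.6° ✓; |GL| = 37.90 ✓; ∠(GL, LP) = 90.00° ✓; |LP| = 18.50 ✗.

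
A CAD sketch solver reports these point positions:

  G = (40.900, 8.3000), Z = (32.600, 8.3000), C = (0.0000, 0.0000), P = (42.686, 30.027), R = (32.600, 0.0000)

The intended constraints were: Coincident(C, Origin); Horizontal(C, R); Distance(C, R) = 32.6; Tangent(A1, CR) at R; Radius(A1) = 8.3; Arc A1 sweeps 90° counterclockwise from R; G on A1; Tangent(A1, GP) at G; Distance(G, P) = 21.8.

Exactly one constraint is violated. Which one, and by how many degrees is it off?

Tangent(A1, GP) at G — off by 4.70°.

C = (0.00, 0.00) ✓; C.y = 0.00, R.y = 0.00 ✓; |CR| = 32.60 ✓; ∠(ZR, RC) = 90.00° ✓; |ZR| = 8.300 ✓; bearing(Z→G) − bearing(Z→R) = 90.00° ✓; |ZG| = 8.300 ✓; ∠(ZG, GP) = 94.70° ✗; |GP| = 21.80 ✓.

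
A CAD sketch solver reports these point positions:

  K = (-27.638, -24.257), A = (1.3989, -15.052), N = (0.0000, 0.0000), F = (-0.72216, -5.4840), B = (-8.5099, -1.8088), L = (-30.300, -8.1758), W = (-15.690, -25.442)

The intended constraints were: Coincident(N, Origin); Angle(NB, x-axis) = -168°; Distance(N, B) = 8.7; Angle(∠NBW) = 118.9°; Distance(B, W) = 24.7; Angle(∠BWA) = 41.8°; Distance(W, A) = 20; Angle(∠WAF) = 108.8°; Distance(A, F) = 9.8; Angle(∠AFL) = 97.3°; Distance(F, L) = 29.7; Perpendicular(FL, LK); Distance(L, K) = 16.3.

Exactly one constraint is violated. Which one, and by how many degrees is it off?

Perpendicular(FL, LK) — off by 4.20°.

N = (0.00, 0.00) ✓; NB at -168.0° ✓; |NB| = 8.700 ✓; ∠NBW = 118.9° ✓; |BW| = 24.70 ✓; ∠BWA = 41.80° ✓; |WA| = 20.00 ✓; ∠WAF = 108.8° ✓; |AF| = 9.800 ✓; ∠AFL = 97.30° ✓; |FL| = 29.70 ✓; ∠(FL, LK) = 94.20° ✗; |LK| = 16.30 ✓.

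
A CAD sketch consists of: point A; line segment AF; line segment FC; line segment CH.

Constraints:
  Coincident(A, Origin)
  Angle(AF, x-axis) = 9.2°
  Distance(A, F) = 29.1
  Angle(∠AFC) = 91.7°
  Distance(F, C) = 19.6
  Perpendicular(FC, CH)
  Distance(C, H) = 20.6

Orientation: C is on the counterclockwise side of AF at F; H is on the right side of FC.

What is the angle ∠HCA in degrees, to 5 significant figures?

144.87°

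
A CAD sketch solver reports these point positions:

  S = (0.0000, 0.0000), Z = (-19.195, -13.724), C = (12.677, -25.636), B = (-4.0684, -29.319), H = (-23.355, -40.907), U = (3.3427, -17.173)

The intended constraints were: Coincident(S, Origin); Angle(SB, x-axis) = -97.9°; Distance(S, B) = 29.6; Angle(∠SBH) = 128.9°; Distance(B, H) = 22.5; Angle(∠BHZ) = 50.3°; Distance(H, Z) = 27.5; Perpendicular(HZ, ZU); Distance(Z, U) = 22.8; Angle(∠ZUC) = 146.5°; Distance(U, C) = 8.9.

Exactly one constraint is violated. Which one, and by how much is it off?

Distance(U, C) = 8.9 — off by 3.70.

S = (0.00, 0.00) ✓; SB at -97.90° ✓; |SB| = 29.60 ✓; ∠SBH = 128.9° ✓; |BH| = 22.50 ✓; ∠BHZ = 50.30° ✓; |HZ| = 27.50 ✓; ∠(HZ, ZU) = 90.00° ✓; |ZU| = 22.80 ✓; ∠ZUC = 146.5° ✓; |UC| = 12.60 ✗.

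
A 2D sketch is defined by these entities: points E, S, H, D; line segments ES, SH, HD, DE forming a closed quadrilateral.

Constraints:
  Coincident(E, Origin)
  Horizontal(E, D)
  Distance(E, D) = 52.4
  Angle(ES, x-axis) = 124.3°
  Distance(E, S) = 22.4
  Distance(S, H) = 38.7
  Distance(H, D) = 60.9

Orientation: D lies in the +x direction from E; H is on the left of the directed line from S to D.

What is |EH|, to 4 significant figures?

48.89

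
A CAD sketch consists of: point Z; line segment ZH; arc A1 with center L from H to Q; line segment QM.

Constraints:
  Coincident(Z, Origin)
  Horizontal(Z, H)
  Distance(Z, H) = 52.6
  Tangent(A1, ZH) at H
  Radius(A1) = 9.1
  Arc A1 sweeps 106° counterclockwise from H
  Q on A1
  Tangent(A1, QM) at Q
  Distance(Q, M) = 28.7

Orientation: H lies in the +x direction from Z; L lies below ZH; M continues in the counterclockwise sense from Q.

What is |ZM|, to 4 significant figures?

64.93

Z is at the origin; ZH is horizontal with |ZH| = 52.6 and H on the +x side, so H = (52.60, 0.000). Since A1 is tangent to ZH there, LH ⟂ ZH, so L = H + (0, -9.1) = (52.60, -9.100). On A1, H sits at bearing 90° from L; a 106° counterclockwise sweep puts Q at bearing 196°, so Q = L + 9.1·(cos 196°, sin 196°) = (43.85, -11.61). The tangent condition forces LQ to be normal to QM, so QM runs along (−sin 196°, cos 196°); with |QM| = 28.7, M = (51.76, -39.20). Then |ZM| = |M − Z| = 64.93.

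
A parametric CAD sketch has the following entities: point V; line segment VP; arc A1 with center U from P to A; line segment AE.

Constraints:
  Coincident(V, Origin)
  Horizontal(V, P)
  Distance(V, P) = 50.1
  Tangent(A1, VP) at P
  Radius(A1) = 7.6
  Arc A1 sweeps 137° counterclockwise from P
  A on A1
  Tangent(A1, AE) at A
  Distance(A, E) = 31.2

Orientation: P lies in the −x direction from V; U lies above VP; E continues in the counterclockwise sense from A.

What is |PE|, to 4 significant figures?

38.69

V is at the origin; VP is horizontal with |VP| = 50.1 and P on the −x side, so P = (-50.10, 0.000). A1 meets VP tangentially, so UP is at right angles to VP, so U = P + (0, 7.6) = (-50.10, 7.600). On A1, P sits at bearing -90° from U; a 137° counterclockwise sweep puts A at bearing 47°, so A = U + 7.6·(cos 47°, sin 47°) = (-44.92, 13.16). A1 meets AE tangentially, so UA is at right angles to AE, so AE runs along (−sin 47°, cos 47°); with |AE| = 31.2, E = (-67.74, 34.44). Then |PE| = |E − P| = 38.69.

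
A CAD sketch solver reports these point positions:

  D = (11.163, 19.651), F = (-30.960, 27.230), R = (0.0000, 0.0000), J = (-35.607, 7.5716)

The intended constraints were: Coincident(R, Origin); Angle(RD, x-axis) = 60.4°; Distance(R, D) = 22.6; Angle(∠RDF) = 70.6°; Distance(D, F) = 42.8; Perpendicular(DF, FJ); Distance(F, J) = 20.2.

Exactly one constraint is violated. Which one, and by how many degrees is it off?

Perpendicular(DF, FJ) — off by 3.10°.

R = (0.00, 0.00) ✓; RD at 60.40° ✓; |RD| = 22.60 ✓; ∠RDF = 70.60° ✓; |DF| = 42.80 ✓; ∠(DF, FJ) = 86.90° ✗; |FJ| = 20.20 ✓.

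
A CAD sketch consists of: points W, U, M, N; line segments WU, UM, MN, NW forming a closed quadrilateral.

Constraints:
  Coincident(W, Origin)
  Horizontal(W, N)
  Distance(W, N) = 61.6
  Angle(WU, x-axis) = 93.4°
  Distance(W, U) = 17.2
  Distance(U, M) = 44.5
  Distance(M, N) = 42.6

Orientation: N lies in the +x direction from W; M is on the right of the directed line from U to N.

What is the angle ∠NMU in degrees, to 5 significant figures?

96.376°

W is at the origin; WN is horizontal with |WN| = 61.6 and N in +x, so N = (61.6, 0). WU runs at 93.4° with |WU| = 17.2, so U = (-1.0201, 17.170). M is determined by |UM| = 44.5 and |MN| = 42.6 together: it lies at the intersection of circle(U, 44.5) and circle(N, 42.6). With |UN| = 64.931, the foot of the radical line on UN is 33.740 from U and the perpendicular offset is √(44.5² − 33.740²) = 29.015. Taking the right-of-UN solution: M = (23.847, -19.734).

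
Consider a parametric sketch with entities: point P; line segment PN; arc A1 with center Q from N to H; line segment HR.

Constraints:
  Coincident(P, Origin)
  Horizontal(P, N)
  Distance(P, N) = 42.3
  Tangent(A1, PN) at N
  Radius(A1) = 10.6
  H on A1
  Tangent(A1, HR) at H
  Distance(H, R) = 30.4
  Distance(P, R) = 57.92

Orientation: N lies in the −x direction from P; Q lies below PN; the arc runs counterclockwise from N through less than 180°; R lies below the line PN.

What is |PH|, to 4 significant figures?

54.06

Checks: P.y = 0.00, N.y = 0.00 ✓; |QN| = 10.60 ✓; |QH| = 10.60 ✓; ∠(QH, HR) = 90.00° ✓; |HR| = 30.40 ✓; |PR| = 57.92 ✓.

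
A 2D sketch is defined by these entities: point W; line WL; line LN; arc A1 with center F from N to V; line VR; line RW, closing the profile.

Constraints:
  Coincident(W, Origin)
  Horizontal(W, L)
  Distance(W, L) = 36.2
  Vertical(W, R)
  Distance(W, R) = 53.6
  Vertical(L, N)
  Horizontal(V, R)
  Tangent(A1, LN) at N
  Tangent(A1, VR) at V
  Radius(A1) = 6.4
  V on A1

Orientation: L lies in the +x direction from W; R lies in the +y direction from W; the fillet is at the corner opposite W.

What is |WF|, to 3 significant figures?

55.8

W is at the origin; W and L share the same y with |WL| = 36.2 and L on the +x side, so L = (36.2, 0.00). WR is vertical with |WR| = 53.6 and R on the +y side, so R = (0.00, 53.6). The virtual corner opposite W is at (36.2, 53.6). Since A1 is tangent to LN there, FN ⟂ LN and since A1 is tangent to VR there, FV ⟂ VR, with radius 6.4, so the center F sits 6.4 in from both sides at F = (29.8, 47.2). Then |WF| = |F − W| = 55.8.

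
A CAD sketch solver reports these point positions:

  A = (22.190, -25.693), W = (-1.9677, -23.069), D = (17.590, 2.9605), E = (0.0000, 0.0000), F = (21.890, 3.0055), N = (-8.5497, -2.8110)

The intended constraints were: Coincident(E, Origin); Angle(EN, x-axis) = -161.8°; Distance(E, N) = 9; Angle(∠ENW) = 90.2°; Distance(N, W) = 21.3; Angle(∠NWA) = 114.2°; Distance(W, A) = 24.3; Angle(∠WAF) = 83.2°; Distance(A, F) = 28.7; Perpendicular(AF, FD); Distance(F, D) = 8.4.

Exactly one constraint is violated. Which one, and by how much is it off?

Distance(F, D) = 8.4 — off by 4.10.

E = (0.00, 0.00) ✓; EN at -161.8° ✓; |EN| = 9.000 ✓; ∠ENW = 90.20° ✓; |NW| = 21.30 ✓; ∠NWA = 114.2° ✓; |WA| = 24.30 ✓; ∠WAF = 83.20° ✓; |AF| = 28.70 ✓; ∠(AF, FD) = 90.00° ✓; |FD| = 4.300 ✗.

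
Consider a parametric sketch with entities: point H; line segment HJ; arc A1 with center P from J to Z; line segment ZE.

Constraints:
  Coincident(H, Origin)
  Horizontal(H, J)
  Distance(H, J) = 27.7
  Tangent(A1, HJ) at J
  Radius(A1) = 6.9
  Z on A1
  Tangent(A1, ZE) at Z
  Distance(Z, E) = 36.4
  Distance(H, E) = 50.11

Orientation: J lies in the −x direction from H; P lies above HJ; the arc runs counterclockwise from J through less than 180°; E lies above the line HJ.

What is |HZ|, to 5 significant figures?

22.164

Checks: |PZ| = 6.900 ✓; ∠(PZ, ZE) = 90.00° ✓; |ZE| = 36.40 ✓; |HE| = 50.11 ✓.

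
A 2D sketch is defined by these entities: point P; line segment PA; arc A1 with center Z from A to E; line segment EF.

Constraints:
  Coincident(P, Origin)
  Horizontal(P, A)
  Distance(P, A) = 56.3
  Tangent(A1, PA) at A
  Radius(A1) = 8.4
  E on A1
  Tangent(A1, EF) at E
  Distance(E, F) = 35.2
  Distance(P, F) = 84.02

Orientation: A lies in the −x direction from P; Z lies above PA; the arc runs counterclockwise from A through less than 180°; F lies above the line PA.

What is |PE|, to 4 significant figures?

52.04

Checks: |ZE| = 8.400 ✓; ∠(ZE, EF) = 90.00° ✓; |EF| = 35.20 ✓; |PF| = 84.02 ✓.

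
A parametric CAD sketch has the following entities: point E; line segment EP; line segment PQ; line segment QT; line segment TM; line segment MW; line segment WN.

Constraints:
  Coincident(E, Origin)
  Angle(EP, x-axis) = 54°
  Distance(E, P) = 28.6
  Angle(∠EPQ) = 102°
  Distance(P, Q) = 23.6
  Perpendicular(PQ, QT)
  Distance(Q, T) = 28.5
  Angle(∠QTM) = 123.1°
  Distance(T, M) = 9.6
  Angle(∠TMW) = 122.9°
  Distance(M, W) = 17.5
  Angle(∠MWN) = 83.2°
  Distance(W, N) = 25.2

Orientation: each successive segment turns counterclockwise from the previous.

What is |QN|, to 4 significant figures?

12.19

E is at the origin; EP runs at 54.0° with length 28.6, so P = (16.81, 23.14). ∠EPQ = 102.0° gives PQ at 132.0° from the x-axis; with |PQ| = 23.6, Q = (1.019, 40.68). PQ ⟂ QT, so QT runs at -138.0°; with |QT| = 28.5, T = (-20.16, 21.61). ∠QTM = 123.1° gives TM at -81.10° from the x-axis; with |TM| = 9.6, M = (-18.68, 12.12). ∠TMW = 122.9° gives MW at -24.00° from the x-axis; with |MW| = 17.5, W = (-2.688, 5.004). ∠MWN = 83.2° gives WN at 72.80° from the x-axis; with |WN| = 25.2, N = (4.764, 29.08). Then |QN| = |N − Q| = 12.19.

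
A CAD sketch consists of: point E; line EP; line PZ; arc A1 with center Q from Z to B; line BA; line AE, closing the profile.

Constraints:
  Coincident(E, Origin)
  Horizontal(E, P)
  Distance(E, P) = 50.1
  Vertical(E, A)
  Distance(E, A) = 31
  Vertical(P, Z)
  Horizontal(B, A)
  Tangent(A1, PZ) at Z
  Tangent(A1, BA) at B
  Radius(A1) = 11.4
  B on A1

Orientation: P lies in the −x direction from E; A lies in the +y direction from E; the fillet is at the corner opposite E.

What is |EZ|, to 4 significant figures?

53.80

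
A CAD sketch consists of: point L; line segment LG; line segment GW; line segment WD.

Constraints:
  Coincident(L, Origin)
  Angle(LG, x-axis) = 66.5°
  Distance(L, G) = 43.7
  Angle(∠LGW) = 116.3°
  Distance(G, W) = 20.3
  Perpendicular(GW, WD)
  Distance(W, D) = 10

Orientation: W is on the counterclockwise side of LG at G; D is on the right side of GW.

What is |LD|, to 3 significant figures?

63.2

L is at the origin; LG runs at 66.5° with length 43.7, so G = 43.7·(cos 66.5°, sin 66.5°) = (17.4, 40.1). ∠LGW = 116.3°, so GW runs at 66.5° + (180° − 116.3°) = 130° from the x-axis; with |GW| = 20.3, W = G + 20.3·(cos 130°, sin 130°) = (4.32, 55.6). GW is perpendicular to WD; with |WD| = 10.0 on the right of GW, D = W + 10.0·(0.764, 0.645) = (12.0, 62.0). Then |LD| = |D − L| = 63.2.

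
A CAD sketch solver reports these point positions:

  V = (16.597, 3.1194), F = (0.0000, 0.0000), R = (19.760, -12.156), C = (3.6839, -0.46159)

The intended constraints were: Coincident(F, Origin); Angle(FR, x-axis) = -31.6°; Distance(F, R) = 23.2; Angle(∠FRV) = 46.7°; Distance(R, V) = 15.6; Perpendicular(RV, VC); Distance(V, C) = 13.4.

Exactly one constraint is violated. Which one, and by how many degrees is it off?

Perpendicular(RV, VC) — off by 3.80°.

F = (0.00, 0.00) ✓; FR at -31.60° ✓; |FR| = 23.20 ✓; ∠FRV = 46.70° ✓; |RV| = 15.60 ✓; ∠(RV, VC) = 93.80° ✗; |VC| = 13.40 ✓.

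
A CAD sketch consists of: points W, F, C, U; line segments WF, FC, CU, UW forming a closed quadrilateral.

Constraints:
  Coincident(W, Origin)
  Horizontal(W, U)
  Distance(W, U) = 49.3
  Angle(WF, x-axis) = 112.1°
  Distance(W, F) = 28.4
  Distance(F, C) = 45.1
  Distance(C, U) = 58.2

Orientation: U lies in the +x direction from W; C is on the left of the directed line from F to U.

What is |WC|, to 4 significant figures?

58.97

Checks: W = (0.00, 0.00) ✓; |FC| = 45.10 ✓; |CU| = 58.20 ✓.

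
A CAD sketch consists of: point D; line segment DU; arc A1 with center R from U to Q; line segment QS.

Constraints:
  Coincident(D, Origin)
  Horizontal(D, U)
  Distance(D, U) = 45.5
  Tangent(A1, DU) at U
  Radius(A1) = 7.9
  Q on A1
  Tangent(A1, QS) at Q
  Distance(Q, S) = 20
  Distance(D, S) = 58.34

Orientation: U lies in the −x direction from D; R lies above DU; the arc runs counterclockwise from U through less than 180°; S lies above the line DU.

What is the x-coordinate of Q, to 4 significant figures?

-39.09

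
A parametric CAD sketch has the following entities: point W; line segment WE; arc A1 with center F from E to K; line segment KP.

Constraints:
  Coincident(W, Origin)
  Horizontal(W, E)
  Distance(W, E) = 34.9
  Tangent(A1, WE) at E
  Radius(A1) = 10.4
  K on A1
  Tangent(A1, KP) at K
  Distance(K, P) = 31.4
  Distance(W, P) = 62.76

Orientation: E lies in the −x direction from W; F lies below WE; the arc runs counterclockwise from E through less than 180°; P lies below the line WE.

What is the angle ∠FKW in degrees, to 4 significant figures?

16.18°

W is at the origin; W and E share the same y with |WE| = 34.9 and E on the −x side, so E = (-34.90, 0.000). Tangency of A1 to WE means the radius FE is perpendicular to WE, so F = E + (0, -10.4) = (-34.90, -10.40). Since FK ⟂ KP (tangency), |FP| = √(10.4² + 31.4²) = 33.08 regardless of where K sits on A1. So P lies on both circle(W, 62.76) and circle(F, 33.08); the below-WE intersection is P = (-47.55, -40.96). K is the foot of the tangent from P: K = (-45.27, -9.647).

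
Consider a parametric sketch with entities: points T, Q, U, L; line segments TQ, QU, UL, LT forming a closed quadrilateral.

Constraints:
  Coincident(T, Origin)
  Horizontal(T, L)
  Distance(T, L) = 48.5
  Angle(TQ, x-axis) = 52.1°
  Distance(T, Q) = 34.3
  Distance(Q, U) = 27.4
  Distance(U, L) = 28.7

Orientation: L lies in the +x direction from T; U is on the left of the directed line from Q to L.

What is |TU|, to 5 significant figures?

56.288

Checks: |QU| = 27.40 ✓; |UL| = 28.70 ✓.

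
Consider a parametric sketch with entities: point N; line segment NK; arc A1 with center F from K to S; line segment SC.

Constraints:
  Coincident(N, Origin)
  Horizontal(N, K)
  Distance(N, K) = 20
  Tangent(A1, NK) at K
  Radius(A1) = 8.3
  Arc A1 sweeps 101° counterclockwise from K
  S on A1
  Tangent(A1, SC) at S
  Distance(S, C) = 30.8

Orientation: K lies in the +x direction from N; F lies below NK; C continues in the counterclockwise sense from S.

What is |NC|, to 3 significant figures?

43.9

N is at the origin; N and K share the same y with |NK| = 20.0 and K on the +x side, so K = (20.0, 0.00). Since A1 is tangent to NK there, FK ⟂ NK, so F = K + (0, -8.3) = (20.0, -8.30). On A1, K sits at bearing 90° from F; a 101° counterclockwise sweep puts S at bearing 191°, so S = F + 8.3·(cos 191°, sin 191°) = (11.9, -9.88). Tangency of A1 to SC means the radius FS is perpendicular to SC, so SC runs along (−sin 191°, cos 191°); with |SC| = 30.8, C = (17.7, -40.1). Then |NC| = |C − N| = 43.9.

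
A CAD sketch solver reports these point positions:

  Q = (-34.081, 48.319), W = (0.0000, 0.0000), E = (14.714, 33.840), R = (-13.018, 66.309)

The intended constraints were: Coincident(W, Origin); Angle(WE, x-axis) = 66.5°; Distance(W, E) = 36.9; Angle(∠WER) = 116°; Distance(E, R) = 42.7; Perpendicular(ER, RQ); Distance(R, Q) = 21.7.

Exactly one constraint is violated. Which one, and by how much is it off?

Distance(R, Q) = 21.7 — off by 6.00.

W = (0.00, 0.00) ✓; WE at 66.50° ✓; |WE| = 36.90 ✓; ∠WER = 116.0° ✓; |ER| = 42.70 ✓; ∠(ER, RQ) = 90.00° ✓; |RQ| = 27.70 ✗.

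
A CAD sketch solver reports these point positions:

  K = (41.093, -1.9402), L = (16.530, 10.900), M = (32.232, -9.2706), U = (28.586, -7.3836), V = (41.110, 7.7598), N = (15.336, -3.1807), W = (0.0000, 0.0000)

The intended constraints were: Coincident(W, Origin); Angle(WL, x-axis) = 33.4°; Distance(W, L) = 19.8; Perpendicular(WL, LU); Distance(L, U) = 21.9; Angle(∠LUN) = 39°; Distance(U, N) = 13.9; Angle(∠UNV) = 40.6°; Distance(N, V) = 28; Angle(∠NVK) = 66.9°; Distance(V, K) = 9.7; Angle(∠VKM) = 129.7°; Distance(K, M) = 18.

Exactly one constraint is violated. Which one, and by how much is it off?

Distance(K, M) = 18 — off by 6.50.

W = (0.00, 0.00) ✓; WL at 33.40° ✓; |WL| = 19.80 ✓; ∠(WL, LU) = 90.00° ✓; |LU| = 21.90 ✓; ∠LUN = 39.00° ✓; |UN| = 13.90 ✓; ∠UNV = 40.60° ✓; |NV| = 28.00 ✓; ∠NVK = 66.90° ✓; |VK| = 9.700 ✓; ∠VKM = 129.7° ✓; |KM| = 11.50 ✗.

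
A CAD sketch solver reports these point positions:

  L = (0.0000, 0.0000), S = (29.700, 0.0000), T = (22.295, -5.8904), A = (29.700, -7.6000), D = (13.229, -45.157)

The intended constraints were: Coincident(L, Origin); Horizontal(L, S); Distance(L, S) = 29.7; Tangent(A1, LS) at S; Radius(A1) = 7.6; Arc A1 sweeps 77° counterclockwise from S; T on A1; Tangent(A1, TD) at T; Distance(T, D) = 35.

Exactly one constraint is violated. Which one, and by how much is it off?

Distance(T, D) = 35 — off by 5.30.

L = (0.00, 0.00) ✓; L.y = 0.00, S.y = 0.00 ✓; |LS| = 29.70 ✓; ∠(AS, SL) = 90.00° ✓; |AS| = 7.600 ✓; bearing(A→T) − bearing(A→S) = 77.00° ✓; |AT| = 7.600 ✓; ∠(AT, TD) = 90.00° ✓; |TD| = 40.30 ✗.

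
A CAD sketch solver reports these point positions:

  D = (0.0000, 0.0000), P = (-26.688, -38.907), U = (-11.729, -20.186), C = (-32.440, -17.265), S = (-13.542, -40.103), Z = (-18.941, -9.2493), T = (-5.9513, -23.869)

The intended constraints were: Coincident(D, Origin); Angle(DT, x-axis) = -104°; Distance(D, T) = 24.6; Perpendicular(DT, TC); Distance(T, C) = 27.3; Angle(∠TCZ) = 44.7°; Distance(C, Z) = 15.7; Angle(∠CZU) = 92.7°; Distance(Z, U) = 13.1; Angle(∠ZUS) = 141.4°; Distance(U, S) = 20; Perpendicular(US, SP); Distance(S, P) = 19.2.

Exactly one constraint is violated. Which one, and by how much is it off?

Distance(S, P) = 19.2 — off by 6.00.

D = (0.00, 0.00) ✓; DT at -104.0° ✓; |DT| = 24.60 ✓; ∠(DT, TC) = 90.00° ✓; |TC| = 27.30 ✓; ∠TCZ = 44.70° ✓; |CZ| = 15.70 ✓; ∠CZU = 92.70° ✓; |ZU| = 13.10 ✓; ∠ZUS = 141.4° ✓; |US| = 20.00 ✓; ∠(US, SP) = 90.00° ✓; |SP| = 13.20 ✗.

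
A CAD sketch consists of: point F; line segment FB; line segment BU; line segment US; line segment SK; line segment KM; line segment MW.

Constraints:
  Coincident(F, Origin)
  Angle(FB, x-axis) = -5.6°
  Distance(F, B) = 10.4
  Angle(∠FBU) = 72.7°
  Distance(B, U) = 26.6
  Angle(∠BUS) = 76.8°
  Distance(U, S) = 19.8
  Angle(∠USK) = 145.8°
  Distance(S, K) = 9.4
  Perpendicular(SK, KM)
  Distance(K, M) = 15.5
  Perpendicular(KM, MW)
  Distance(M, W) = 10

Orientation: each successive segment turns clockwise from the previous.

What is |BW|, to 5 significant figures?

14.155

F is at the origin; FB runs at -5.6° with length 10.4, so B = (10.350, -1.0149). ∠FBU = 72.7° gives BU at -112.90° from the x-axis; with |BU| = 26.6, U = (-0.00033211, -25.518). ∠BUS = 76.8° gives US at 143.90° from the x-axis; with |US| = 19.8, S = (-15.999, -13.852). ∠USK = 145.8° gives SK at 109.70° from the x-axis; with |SK| = 9.4, K = (-19.167, -5.0025). SK ⟂ KM, so KM runs at 19.700°; with |KM| = 15.5, M = (-4.5744, 0.22249). The perpendicularity gives MW at right angles to KM, so MW runs at -70.300°; with |MW| = 10.0, W = (-1.2035, -9.1922). Then |BW| = |W − B| = 14.155.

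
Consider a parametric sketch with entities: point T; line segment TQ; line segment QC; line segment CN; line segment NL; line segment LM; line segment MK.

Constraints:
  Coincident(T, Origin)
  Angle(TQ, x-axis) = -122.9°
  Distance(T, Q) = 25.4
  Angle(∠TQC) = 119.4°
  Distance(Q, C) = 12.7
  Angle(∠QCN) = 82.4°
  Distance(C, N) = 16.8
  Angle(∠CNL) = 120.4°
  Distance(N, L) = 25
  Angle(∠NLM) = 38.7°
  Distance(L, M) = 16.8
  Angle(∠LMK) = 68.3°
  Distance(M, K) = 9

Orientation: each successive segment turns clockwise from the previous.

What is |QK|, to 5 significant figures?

18.530

T is at the origin; TQ runs at -122.9° with length 25.4, so Q = (-13.797, -21.326). ∠TQC = 119.4° gives QC at 176.50° from the x-axis; with |QC| = 12.7, C = (-26.473, -20.551). ∠QCN = 82.4° gives CN at 78.900° from the x-axis; with |CN| = 16.8, N = (-23.239, -4.0653). ∠CNL = 120.4° gives NL at 19.300° from the x-axis; with |NL| = 25.0, L = (0.35645, 4.1975). ∠NLM = 38.7° gives LM at -122.00° from the x-axis; with |LM| = 16.8, M = (-8.5462, -10.050). ∠LMK = 68.3° gives MK at 126.30° from the x-axis; with |MK| = 9.0, K = (-13.874, -2.7963). Then |QK| = |K − Q| = 18.530.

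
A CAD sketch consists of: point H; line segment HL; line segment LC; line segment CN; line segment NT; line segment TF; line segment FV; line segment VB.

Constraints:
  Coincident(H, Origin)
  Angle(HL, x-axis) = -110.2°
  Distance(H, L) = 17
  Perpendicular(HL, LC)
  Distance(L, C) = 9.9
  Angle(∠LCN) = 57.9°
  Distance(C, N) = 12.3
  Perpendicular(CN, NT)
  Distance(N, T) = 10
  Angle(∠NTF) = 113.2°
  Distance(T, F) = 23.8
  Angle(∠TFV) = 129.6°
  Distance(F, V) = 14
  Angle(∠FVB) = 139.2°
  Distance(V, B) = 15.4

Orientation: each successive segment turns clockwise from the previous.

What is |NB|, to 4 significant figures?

40.12

∠TFV = 129.6° gives FV at -169.5° from the x-axis; with |FV| = 14.0, V = (-24.65, -36.27). ∠FVB = 139.2° gives VB at 149.7° from the x-axis; with |VB| = 15.4, B = (-37.95, -28.50). Then |NB| = |B − N| = 40.12.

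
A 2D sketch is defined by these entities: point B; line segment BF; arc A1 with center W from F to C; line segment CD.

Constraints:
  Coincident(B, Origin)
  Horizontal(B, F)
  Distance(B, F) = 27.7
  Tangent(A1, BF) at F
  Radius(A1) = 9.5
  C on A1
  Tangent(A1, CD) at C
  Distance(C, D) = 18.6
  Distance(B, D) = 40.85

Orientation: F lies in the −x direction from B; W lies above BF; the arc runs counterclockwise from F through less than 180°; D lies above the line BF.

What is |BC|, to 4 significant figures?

23.53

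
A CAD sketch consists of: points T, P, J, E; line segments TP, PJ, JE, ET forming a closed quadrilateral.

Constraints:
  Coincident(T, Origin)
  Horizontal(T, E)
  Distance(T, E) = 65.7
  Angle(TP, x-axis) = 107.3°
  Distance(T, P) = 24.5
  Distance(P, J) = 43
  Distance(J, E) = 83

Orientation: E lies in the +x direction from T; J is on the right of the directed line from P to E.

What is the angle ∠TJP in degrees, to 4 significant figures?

28.18°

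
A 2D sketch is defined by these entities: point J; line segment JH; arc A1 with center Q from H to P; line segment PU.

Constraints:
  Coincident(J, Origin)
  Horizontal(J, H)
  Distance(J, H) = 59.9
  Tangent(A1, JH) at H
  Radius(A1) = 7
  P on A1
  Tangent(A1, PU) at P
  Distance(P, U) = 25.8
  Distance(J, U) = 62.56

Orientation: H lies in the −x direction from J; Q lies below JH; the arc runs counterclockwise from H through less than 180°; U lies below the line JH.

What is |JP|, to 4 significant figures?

66.81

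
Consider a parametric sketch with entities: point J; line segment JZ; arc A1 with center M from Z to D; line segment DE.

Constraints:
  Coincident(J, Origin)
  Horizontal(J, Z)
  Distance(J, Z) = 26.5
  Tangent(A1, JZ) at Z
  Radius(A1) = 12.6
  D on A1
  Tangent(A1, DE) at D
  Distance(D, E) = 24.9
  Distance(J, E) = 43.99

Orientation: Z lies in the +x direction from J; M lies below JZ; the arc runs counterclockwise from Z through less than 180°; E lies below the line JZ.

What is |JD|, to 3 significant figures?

20.8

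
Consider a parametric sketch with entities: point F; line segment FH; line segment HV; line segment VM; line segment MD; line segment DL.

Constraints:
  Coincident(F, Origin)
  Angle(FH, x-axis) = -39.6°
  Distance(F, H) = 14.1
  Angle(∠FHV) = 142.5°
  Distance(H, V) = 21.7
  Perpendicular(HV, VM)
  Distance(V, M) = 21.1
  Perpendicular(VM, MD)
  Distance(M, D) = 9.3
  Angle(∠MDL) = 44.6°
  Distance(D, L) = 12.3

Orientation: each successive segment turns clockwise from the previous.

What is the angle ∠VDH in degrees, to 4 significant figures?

54.23°

F is at the origin; FH runs at -39.6° with length 14.1, so H = (10.86, -8.988). ∠FHV = 142.5° gives HV at -77.10° from the x-axis; with |HV| = 21.7, V = (15.71, -30.14). HV is perpendicular to VM, so VM runs at -167.1°; with |VM| = 21.1, M = (-4.859, -34.85). VM ⟂ MD, so MD runs at 102.9°; with |MD| = 9.3, D = (-6.935, -25.79). Then cos ∠VDH = DV·DH / (|DV||DH|), giving 54.23°.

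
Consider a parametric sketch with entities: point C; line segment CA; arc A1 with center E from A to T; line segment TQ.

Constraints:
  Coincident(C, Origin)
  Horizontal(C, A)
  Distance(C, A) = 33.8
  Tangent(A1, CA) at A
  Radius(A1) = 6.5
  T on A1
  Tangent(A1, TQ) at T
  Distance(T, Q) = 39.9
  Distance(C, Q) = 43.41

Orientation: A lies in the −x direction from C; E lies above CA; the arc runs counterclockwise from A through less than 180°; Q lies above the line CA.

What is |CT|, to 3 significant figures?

28.0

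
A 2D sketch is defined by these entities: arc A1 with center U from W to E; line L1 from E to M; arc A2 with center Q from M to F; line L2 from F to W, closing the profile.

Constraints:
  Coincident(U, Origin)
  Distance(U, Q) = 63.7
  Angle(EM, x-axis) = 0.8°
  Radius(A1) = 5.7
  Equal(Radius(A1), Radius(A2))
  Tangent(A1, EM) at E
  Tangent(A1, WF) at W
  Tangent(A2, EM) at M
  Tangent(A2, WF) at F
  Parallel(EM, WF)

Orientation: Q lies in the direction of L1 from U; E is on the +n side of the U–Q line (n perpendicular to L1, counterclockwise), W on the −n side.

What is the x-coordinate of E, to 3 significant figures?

-0.0796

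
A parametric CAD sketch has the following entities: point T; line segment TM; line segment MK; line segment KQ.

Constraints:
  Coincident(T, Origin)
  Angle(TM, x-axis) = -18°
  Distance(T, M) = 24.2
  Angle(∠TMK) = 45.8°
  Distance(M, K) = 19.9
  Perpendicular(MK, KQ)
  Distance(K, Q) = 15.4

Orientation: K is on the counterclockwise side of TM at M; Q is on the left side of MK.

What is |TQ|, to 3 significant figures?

3.60

T is at the origin; TM runs at -18.0° with length 24.2, so M = 24.2·(cos -18.0°, sin -18.0°) = (23.0, -7.48). ∠TMK = 45.8°, so MK runs at -18.0° + (180° − 45.8°) = 116° from the x-axis; with |MK| = 19.9, K = M + 19.9·(cos 116°, sin 116°) = (14.2, 10.4). MK ⟂ KQ; with |KQ| = 15.4 on the left of MK, Q = K + 15.4·(-0.897, -0.442) = (0.412, 3.58). Then |TQ| = |Q − T| = 3.60.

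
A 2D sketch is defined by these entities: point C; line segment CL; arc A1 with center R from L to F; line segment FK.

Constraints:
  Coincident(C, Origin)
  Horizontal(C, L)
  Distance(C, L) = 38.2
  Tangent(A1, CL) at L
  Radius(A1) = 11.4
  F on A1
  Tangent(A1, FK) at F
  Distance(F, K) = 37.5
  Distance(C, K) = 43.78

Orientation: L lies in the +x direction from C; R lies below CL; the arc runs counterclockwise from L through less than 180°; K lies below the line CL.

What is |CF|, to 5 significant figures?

28.548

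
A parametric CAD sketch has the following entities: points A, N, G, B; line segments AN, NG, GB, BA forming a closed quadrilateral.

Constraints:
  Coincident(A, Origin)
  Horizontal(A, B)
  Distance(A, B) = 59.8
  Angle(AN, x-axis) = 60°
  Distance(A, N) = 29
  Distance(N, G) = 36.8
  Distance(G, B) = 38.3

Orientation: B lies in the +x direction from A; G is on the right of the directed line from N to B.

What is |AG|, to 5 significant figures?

25.380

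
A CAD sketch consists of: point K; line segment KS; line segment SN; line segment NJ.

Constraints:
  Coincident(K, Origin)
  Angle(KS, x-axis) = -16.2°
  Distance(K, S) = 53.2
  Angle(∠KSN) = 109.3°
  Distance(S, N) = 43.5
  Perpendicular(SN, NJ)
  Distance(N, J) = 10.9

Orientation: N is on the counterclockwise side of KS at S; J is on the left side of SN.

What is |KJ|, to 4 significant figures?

72.64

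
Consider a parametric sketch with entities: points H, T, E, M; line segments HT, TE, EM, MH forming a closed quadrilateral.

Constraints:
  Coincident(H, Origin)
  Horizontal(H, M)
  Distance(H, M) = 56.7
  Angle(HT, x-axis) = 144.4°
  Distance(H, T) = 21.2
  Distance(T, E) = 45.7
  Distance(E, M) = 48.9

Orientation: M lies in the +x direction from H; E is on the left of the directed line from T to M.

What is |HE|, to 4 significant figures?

41.55

H is at the origin; HM is horizontal with |HM| = 56.7 and M in +x, so M = (56.7, 0). HT runs at 144.4° with |HT| = 21.2, so T = (-17.24, 12.34). E is determined by |TE| = 45.7 and |EM| = 48.9 together: it lies at the intersection of circle(T, 45.7) and circle(M, 48.9). With |TM| = 74.96, the foot of the radical line on TM is 35.46 from T and the perpendicular offset is √(45.7² − 35.46²) = 28.83. Taking the left-of-TM solution: E = (22.49, 34.94).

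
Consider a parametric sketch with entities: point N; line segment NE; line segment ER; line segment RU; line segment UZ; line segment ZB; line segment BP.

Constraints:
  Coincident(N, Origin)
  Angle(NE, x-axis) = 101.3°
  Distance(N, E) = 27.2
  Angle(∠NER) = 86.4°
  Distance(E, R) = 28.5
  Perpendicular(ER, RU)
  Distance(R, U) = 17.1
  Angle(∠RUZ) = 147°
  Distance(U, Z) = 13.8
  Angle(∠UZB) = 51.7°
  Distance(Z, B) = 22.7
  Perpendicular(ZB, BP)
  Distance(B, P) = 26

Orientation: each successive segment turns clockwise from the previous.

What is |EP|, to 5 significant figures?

38.351

N is at the origin; NE runs at 101.3° with length 27.2, so E = (-5.3297, 26.673). ∠NER = 86.4° gives ER at 7.7000° from the x-axis; with |ER| = 28.5, R = (22.913, 30.491). ER is perpendicular to RU, so RU runs at -82.300°; with |RU| = 17.1, U = (25.204, 13.546). ∠RUZ = 147.0° gives UZ at -115.30° from the x-axis; with |UZ| = 13.8, Z = (19.307, 1.0692). ∠UZB = 51.7° gives ZB at 116.40° from the x-axis; with |ZB| = 22.7, B = (9.2137, 21.402). ZB is perpendicular to BP, so BP runs at 26.400°; with |BP| = 26.0, P = (32.502, 32.962). Then |EP| = |P − E| = 38.351.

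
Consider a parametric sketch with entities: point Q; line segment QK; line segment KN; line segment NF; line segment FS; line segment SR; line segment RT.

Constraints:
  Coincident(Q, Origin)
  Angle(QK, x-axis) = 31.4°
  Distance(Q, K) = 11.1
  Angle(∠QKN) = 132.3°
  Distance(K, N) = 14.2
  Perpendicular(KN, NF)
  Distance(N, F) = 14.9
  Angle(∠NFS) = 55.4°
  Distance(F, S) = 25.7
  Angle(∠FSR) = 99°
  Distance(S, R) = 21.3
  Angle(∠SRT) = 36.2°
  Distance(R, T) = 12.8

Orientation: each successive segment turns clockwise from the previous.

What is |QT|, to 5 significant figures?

18.892

Q is at the origin; QK runs at 31.4° with length 11.1, so K = (9.4744, 5.7832). ∠QKN = 132.3° gives KN at -16.300° from the x-axis; with |KN| = 14.2, N = (23.104, 1.7977). KN is perpendicular to NF, so NF runs at -106.30°; with |NF| = 14.9, F = (18.922, -12.503). ∠NFS = 55.4° gives FS at 129.10° from the x-axis; with |FS| = 25.7, S = (2.7133, 7.4410). ∠FSR = 99.0° gives SR at 48.100° from the x-axis; with |SR| = 21.3, R = (16.938, 23.295). ∠SRT = 36.2° gives RT at -95.700° from the x-axis; with |RT| = 12.8, T = (15.667, 10.558). Then |QT| = |T − Q| = 18.892.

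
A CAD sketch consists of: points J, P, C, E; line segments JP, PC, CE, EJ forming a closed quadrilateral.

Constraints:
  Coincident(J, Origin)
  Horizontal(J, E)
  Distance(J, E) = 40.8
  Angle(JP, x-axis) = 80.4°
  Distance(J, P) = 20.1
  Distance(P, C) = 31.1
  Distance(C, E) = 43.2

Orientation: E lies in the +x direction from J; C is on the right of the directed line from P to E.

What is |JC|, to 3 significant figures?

11.0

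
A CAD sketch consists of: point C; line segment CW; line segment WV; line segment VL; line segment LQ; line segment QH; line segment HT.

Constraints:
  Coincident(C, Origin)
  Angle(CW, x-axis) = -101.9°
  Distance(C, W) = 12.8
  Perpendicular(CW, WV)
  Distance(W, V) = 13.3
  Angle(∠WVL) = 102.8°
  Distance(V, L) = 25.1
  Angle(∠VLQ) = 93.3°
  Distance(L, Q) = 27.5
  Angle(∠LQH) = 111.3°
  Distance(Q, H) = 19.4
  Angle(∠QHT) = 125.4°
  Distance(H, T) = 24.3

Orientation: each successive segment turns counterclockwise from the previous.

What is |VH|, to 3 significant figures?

36.7

C is at the origin; CW runs at -101.9° with length 12.8, so W = (-2.64, -12.5). CW ⟂ WV, so WV runs at -11.9°; with |WV| = 13.3, V = (10.4, -15.3). ∠WVL = 102.8° gives VL at 65.3° from the x-axis; with |VL| = 25.1, L = (20.9, 7.54). ∠VLQ = 93.3° gives LQ at 152° from the x-axis; with |LQ| = 27.5, Q = (-3.42, 20.4). ∠LQH = 111.3° gives QH at -139° from the x-axis; with |QH| = 19.4, H = (-18.1, 7.80). Then |VH| = |H − V| = 36.7.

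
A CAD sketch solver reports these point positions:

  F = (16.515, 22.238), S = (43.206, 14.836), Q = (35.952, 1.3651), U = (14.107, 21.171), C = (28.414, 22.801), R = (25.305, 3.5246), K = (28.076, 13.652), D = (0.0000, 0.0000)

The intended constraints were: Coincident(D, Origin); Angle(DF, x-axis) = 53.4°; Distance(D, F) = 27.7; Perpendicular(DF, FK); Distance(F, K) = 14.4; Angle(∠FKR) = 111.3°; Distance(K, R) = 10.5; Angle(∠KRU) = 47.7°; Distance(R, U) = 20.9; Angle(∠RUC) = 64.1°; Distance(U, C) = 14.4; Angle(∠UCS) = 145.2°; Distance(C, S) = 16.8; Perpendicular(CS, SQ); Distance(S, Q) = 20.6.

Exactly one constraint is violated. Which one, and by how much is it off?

Distance(S, Q) = 20.6 — off by 5.30.

D = (0.00, 0.00) ✓; DF at 53.40° ✓; |DF| = 27.70 ✓; ∠(DF, FK) = 90.00° ✓; |FK| = 14.40 ✓; ∠FKR = 111.3° ✓; |KR| = 10.50 ✓; ∠KRU = 47.70° ✓; |RU| = 20.90 ✓; ∠RUC = 64.10° ✓; |UC| = 14.40 ✓; ∠UCS = 145.2° ✓; |CS| = 16.80 ✓; ∠(CS, SQ) = 90.00° ✓; |SQ| = 15.30 ✗.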